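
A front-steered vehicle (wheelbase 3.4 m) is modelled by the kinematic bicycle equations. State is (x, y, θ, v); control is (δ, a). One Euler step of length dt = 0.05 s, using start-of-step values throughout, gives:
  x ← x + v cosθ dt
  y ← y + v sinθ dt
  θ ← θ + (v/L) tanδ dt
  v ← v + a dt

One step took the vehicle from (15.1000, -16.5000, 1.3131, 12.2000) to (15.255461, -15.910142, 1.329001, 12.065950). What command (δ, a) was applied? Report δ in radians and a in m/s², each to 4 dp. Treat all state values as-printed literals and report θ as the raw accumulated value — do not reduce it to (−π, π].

a = (v'−v)/dt = (-0.134050)/0.05 = -2.6810
Δθ = θ'−θ = 0.015901;  (v·dt/L) = 12.2000·0.05/3.4 = 0.179412
tan δ = Δθ·L/(v·dt) = 0.088629  →  δ = 0.0884

δ = 0.0884, a = -2.6810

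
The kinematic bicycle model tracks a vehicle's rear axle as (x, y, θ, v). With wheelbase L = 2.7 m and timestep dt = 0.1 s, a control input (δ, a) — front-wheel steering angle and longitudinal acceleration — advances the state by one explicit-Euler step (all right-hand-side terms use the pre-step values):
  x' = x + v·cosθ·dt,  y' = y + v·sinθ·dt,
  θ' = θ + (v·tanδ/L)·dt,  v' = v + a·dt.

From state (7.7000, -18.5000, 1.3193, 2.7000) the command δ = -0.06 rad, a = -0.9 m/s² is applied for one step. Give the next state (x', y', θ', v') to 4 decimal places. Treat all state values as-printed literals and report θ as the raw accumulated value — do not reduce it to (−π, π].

x' = 7.7000 + 2.7000·cos(1.3193)·0.1 = 7.7672
y' = -18.5000 + 2.7000·sin(1.3193)·0.1 = -18.2385
θ' = 1.3193 + (2.7000/2.7)·tan(-0.06)·0.1 = 1.3133
v' = 2.7000 − 0.9000·0.1 = 2.6100

(7.7672, -18.2385, 1.3133, 2.6100)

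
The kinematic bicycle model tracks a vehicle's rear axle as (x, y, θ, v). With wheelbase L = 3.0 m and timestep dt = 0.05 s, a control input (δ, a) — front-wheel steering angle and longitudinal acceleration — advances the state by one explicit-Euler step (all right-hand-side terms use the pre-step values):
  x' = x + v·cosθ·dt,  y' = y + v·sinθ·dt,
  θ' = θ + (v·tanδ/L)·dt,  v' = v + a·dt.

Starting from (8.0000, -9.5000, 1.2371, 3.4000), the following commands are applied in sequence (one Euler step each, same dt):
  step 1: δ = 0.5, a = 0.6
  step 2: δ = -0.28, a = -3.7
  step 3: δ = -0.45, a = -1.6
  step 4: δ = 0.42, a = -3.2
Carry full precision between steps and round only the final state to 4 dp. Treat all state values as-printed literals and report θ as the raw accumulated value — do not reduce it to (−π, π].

after step 1 (δ=0.5, a=0.6): (8.055681, -9.339378, 1.268057, 3.430000)
after step 2 (δ=-0.28, a=-3.7): (8.106812, -9.175677, 1.251619, 3.245000)
after step 3 (δ=-0.45, a=-1.6): (8.157723, -9.021621, 1.225493, 3.165000)
after step 4 (δ=0.42, a=-3.2): (8.211288, -8.872712, 1.249050, 3.005000)

(8.2113, -8.8727, 1.2491, 3.0050)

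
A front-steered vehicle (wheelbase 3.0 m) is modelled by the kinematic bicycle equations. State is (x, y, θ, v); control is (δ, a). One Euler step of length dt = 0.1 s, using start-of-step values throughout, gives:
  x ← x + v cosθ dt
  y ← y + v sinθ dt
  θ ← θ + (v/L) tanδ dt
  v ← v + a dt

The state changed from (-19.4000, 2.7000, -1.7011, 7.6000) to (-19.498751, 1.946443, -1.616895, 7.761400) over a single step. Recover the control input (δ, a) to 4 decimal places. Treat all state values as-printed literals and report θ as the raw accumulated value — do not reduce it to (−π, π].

δ = 0.3209, a = 1.6140

a = (v'−v)/dt = (0.161400)/0.1 = 1.6140
Δθ = θ'−θ = 0.084205;  (v·dt/L) = 7.6000·0.1/3.0 = 0.253333
tan δ = Δθ·L/(v·dt) = 0.332388  →  δ = 0.3209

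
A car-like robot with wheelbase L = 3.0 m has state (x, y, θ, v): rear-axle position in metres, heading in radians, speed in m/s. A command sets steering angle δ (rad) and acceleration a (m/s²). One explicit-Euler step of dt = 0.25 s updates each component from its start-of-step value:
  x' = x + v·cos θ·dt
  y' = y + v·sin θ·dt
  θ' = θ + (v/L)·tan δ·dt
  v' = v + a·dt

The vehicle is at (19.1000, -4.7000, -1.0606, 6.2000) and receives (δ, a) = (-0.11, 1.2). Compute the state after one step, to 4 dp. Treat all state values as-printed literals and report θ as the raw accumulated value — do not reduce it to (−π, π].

(19.8569, -6.0526, -1.1177, 6.5000)

x' = 19.1000 + 6.2000·cos(-1.0606)·0.25 = 19.8569
y' = -4.7000 + 6.2000·sin(-1.0606)·0.25 = -6.0526
θ' = -1.0606 + (6.2000/3.0)·tan(-0.11)·0.25 = -1.1177
v' = 6.2000 + 1.2000·0.25 = 6.5000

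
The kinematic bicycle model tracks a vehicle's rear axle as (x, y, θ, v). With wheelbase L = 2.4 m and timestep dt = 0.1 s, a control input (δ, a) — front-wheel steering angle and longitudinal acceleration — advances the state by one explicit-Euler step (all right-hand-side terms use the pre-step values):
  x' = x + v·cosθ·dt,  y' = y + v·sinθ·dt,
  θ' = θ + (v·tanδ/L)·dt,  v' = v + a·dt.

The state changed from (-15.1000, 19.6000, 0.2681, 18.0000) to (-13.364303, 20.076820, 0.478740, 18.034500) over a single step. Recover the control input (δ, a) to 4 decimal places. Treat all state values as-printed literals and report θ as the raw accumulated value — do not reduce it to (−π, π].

δ = 0.2738, a = 0.3450

a = (v'−v)/dt = (0.034500)/0.1 = 0.3450
Δθ = θ'−θ = 0.210640;  (v·dt/L) = 18.0000·0.1/2.4 = 0.750000
tan δ = Δθ·L/(v·dt) = 0.280853  →  δ = 0.2738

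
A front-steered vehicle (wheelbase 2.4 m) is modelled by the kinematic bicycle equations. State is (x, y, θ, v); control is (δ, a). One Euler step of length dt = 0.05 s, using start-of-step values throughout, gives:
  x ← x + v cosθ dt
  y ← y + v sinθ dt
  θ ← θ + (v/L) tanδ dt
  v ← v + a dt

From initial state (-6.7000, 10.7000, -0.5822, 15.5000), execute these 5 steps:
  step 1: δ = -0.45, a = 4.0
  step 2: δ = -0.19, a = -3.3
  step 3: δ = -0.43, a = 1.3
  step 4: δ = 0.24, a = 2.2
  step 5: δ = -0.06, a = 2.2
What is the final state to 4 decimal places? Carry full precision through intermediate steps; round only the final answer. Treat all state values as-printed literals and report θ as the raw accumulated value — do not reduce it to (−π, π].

(-3.9709, 7.9532, -0.8897, 15.8200)

after step 1 (δ=-0.45, a=4.0): (-6.052677, 10.273856, -0.738187, 15.700000)
after step 2 (δ=-0.19, a=-3.3): (-5.472021, 9.745592, -0.801091, 15.535000)
after step 3 (δ=-0.43, a=1.3): (-4.931462, 9.187796, -0.949522, 15.600000)
after step 4 (δ=0.24, a=2.2): (-4.477446, 8.553549, -0.869989, 15.710000)
after step 5 (δ=-0.06, a=2.2): (-3.970928, 7.953174, -0.889650, 15.820000)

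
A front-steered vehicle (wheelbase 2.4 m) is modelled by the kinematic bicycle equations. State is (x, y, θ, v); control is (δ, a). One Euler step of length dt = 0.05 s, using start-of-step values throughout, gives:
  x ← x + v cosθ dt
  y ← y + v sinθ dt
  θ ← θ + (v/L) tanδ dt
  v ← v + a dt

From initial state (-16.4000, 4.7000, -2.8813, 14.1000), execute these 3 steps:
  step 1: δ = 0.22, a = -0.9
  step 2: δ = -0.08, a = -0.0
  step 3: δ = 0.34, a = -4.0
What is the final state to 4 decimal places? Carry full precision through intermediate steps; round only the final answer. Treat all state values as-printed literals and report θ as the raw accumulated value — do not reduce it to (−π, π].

(-18.4178, 4.0842, -2.7355, 13.8550)

after step 1 (δ=0.22, a=-0.9): (-17.081252, 4.518559, -2.815612, 14.055000)
after step 2 (δ=-0.08, a=-0.0): (-17.746993, 4.293511, -2.839087, 14.055000)
after step 3 (δ=0.34, a=-4.0): (-18.417833, 4.084153, -2.735508, 13.855000)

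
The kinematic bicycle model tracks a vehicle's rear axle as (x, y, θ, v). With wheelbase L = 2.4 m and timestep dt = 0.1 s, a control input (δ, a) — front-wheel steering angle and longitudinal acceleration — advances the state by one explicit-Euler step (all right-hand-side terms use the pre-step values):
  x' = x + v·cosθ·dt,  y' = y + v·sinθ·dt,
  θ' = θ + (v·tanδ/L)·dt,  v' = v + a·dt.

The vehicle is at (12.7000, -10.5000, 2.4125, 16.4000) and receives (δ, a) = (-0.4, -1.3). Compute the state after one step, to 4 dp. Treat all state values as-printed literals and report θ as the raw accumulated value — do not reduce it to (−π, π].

(11.4769, -9.4074, 2.1236, 16.2700)

x' = 12.7000 + 16.4000·cos(2.4125)·0.1 = 11.4769
y' = -10.5000 + 16.4000·sin(2.4125)·0.1 = -9.4074
θ' = 2.4125 + (16.4000/2.4)·tan(-0.4)·0.1 = 2.1236
v' = 16.4000 − 1.3000·0.1 = 16.2700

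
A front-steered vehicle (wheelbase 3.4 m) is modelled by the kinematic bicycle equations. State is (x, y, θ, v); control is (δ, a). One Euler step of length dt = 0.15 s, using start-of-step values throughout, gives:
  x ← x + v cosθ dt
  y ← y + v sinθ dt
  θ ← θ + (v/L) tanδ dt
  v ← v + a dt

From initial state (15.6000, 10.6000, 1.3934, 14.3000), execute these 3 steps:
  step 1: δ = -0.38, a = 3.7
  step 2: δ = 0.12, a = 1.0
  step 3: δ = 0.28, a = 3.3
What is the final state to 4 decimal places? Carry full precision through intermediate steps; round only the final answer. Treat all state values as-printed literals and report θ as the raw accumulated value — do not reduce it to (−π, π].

after step 1 (δ=-0.38, a=3.7): (15.978522, 12.711337, 1.141418, 14.855000)
after step 2 (δ=0.12, a=1.0): (16.906156, 14.737317, 1.220441, 15.005000)
after step 3 (δ=0.28, a=3.3): (17.678684, 16.851336, 1.410798, 15.500000)

(17.6787, 16.8513, 1.4108, 15.5000)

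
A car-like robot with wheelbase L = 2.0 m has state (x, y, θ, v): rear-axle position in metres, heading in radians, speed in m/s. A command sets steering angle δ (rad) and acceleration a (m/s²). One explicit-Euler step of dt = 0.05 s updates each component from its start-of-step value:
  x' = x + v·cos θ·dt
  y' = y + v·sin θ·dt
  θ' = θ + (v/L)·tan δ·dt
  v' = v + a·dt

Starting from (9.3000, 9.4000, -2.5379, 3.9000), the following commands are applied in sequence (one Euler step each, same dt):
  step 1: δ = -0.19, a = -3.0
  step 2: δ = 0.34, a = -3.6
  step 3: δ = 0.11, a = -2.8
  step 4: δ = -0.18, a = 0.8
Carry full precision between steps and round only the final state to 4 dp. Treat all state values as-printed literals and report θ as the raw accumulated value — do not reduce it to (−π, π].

after step 1 (δ=-0.19, a=-3.0): (9.139467, 9.289301, -2.556651, 3.750000)
after step 2 (δ=0.34, a=-3.6): (8.983140, 9.185773, -2.523488, 3.570000)
after step 3 (δ=0.11, a=-2.8): (8.837667, 9.082334, -2.513631, 3.430000)
after step 4 (δ=-0.18, a=0.8): (8.698884, 8.981578, -2.529235, 3.470000)

(8.6989, 8.9816, -2.5292, 3.4700)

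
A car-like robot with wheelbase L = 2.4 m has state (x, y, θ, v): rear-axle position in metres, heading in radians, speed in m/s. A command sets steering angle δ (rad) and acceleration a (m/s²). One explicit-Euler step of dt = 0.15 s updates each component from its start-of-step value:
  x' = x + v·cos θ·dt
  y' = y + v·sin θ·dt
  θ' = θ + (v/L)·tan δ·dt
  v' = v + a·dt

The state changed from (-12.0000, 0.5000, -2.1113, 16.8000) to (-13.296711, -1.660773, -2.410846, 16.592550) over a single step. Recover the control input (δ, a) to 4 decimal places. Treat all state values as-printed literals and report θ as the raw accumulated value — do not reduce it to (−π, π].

a = (v'−v)/dt = (-0.207450)/0.15 = -1.3830
Δθ = θ'−θ = -0.299546;  (v·dt/L) = 16.8000·0.15/2.4 = 1.050000
tan δ = Δθ·L/(v·dt) = -0.285282  →  δ = -0.2779

δ = -0.2779, a = -1.3830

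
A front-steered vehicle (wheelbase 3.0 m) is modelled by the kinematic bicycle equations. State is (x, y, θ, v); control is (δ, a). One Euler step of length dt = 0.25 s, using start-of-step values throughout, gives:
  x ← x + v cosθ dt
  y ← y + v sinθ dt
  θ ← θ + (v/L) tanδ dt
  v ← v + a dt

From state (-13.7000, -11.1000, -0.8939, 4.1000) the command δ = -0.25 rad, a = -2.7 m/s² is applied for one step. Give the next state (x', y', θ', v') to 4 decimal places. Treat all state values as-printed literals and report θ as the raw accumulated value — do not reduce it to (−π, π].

x' = -13.7000 + 4.1000·cos(-0.8939)·0.25 = -13.0580
y' = -11.1000 + 4.1000·sin(-0.8939)·0.25 = -11.8990
θ' = -0.8939 + (4.1000/3.0)·tan(-0.25)·0.25 = -0.9811
v' = 4.1000 − 2.7000·0.25 = 3.4250

(-13.0580, -11.8990, -0.9811, 3.4250)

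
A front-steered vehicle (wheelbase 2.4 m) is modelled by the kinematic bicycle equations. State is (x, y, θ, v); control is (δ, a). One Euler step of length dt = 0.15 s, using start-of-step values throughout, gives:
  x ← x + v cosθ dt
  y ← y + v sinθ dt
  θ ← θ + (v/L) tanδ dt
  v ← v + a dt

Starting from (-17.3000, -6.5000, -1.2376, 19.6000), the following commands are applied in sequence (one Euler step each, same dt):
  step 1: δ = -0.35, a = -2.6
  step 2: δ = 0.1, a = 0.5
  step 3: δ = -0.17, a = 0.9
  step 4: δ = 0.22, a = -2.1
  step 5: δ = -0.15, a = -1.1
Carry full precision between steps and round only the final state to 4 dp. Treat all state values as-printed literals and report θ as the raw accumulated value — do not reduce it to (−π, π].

(-17.0238, -20.7470, -1.6802, 18.9400)

after step 1 (δ=-0.35, a=-2.6): (-16.338428, -9.278305, -1.684760, 19.210000)
after step 2 (δ=0.1, a=0.5): (-16.666104, -12.141113, -1.564296, 19.285000)
after step 3 (δ=-0.17, a=0.9): (-16.647299, -15.033802, -1.771196, 19.420000)
after step 4 (δ=0.22, a=-2.1): (-17.227163, -17.888505, -1.499778, 19.105000)
after step 5 (δ=-0.15, a=-1.1): (-17.023812, -20.747031, -1.680243, 18.940000)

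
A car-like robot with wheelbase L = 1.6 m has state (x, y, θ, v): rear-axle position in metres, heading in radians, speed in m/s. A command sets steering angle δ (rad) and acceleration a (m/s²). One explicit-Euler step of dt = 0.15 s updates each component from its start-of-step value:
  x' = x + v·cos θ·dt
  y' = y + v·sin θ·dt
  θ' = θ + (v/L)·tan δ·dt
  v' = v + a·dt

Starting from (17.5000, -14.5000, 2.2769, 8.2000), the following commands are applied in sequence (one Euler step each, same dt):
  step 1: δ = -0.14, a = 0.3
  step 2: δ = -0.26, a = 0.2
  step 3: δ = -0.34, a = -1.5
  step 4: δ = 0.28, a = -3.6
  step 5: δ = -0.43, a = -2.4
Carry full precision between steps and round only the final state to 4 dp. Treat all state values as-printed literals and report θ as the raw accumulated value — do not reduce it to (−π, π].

(15.0196, -9.1317, 1.5826, 7.1500)

after step 1 (δ=-0.14, a=0.3): (16.701885, -13.564098, 2.168566, 8.245000)
after step 2 (δ=-0.26, a=0.2): (16.005841, -12.541810, 1.962940, 8.275000)
after step 3 (δ=-0.34, a=-1.5): (15.531473, -11.394780, 1.688518, 8.050000)
after step 4 (δ=0.28, a=-3.6): (15.389652, -10.195638, 1.905531, 7.510000)
after step 5 (δ=-0.43, a=-2.4): (15.019576, -9.131661, 1.582633, 7.150000)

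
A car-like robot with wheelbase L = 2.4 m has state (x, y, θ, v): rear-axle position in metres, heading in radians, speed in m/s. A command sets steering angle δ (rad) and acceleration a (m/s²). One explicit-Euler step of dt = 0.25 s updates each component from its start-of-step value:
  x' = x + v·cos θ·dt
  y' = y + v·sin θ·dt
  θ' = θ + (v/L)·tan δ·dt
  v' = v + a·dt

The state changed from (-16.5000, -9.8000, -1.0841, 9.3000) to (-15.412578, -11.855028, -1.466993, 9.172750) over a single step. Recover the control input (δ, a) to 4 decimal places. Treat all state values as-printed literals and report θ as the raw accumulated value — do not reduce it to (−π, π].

δ = -0.3764, a = -0.5090

a = (v'−v)/dt = (-0.127250)/0.25 = -0.5090
Δθ = θ'−θ = -0.382893;  (v·dt/L) = 9.3000·0.25/2.4 = 0.968750
tan δ = Δθ·L/(v·dt) = -0.395244  →  δ = -0.3764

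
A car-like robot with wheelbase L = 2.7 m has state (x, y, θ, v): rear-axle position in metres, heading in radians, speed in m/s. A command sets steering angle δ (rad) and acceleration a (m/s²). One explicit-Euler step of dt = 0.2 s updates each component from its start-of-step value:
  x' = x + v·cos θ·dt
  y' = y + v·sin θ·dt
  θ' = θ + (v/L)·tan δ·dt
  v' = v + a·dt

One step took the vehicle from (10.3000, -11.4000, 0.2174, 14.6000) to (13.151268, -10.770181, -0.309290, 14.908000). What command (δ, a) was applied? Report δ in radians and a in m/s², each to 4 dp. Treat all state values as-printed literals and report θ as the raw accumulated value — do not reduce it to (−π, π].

a = (v'−v)/dt = (0.308000)/0.2 = 1.5400
Δθ = θ'−θ = -0.526690;  (v·dt/L) = 14.6000·0.2/2.7 = 1.081481
tan δ = Δθ·L/(v·dt) = -0.487008  →  δ = -0.4532

δ = -0.4532, a = 1.5400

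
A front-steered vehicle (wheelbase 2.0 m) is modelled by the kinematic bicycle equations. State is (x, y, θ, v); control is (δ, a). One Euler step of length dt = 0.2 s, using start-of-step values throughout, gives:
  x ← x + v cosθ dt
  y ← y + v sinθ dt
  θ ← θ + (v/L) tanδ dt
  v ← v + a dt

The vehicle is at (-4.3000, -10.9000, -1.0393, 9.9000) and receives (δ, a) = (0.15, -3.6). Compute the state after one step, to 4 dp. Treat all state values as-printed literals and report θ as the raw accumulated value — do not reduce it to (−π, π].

x' = -4.3000 + 9.9000·cos(-1.0393)·0.2 = -3.2965
y' = -10.9000 + 9.9000·sin(-1.0393)·0.2 = -12.6069
θ' = -1.0393 + (9.9000/2.0)·tan(0.15)·0.2 = -0.8897
v' = 9.9000 − 3.6000·0.2 = 9.1800

(-3.2965, -12.6069, -0.8897, 9.1800)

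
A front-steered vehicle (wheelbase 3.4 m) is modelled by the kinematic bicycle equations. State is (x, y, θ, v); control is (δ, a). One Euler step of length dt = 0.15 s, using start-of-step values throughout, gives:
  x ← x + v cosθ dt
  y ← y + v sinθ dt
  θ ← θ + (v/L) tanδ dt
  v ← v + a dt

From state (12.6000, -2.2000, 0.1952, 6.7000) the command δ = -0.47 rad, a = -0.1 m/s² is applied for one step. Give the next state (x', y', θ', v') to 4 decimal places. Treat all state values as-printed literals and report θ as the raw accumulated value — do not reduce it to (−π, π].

(13.5859, -2.0051, 0.0451, 6.6850)

x' = 12.6000 + 6.7000·cos(0.1952)·0.15 = 13.5859
y' = -2.2000 + 6.7000·sin(0.1952)·0.15 = -2.0051
θ' = 0.1952 + (6.7000/3.4)·tan(-0.47)·0.15 = 0.0451
v' = 6.7000 − 0.1000·0.15 = 6.6850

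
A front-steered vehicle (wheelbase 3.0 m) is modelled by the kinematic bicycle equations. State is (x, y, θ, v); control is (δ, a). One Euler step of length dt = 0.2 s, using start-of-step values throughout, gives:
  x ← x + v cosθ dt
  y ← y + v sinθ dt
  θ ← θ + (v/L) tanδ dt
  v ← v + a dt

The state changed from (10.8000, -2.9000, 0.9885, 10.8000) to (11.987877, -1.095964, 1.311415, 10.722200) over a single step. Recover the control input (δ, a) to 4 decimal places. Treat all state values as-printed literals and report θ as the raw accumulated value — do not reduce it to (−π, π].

a = (v'−v)/dt = (-0.077800)/0.2 = -0.3890
Δθ = θ'−θ = 0.322915;  (v·dt/L) = 10.8000·0.2/3.0 = 0.720000
tan δ = Δθ·L/(v·dt) = 0.448493  →  δ = 0.4216

δ = 0.4216, a = -0.3890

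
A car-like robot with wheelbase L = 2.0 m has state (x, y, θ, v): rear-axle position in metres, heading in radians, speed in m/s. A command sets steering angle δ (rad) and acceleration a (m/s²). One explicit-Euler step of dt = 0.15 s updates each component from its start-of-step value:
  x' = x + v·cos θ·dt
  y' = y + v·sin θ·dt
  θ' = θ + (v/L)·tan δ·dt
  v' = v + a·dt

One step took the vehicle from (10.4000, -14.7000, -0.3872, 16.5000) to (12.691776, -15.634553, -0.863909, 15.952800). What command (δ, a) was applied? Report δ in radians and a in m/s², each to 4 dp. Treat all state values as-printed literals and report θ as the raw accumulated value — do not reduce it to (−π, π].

δ = -0.3677, a = -3.6480

a = (v'−v)/dt = (-0.547200)/0.15 = -3.6480
Δθ = θ'−θ = -0.476709;  (v·dt/L) = 16.5000·0.15/2.0 = 1.237500
tan δ = Δθ·L/(v·dt) = -0.385219  →  δ = -0.3677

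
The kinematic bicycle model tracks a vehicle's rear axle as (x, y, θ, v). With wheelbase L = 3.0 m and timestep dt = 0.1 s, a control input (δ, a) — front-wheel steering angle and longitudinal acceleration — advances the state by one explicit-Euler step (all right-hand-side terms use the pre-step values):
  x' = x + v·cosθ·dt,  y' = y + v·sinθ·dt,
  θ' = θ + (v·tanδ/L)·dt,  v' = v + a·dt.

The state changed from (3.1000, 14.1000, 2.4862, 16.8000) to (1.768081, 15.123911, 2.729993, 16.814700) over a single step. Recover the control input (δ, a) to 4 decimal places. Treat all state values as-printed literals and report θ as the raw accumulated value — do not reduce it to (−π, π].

δ = 0.4106, a = 0.1470

a = (v'−v)/dt = (0.014700)/0.1 = 0.1470
Δθ = θ'−θ = 0.243793;  (v·dt/L) = 16.8000·0.1/3.0 = 0.560000
tan δ = Δθ·L/(v·dt) = 0.435345  →  δ = 0.4106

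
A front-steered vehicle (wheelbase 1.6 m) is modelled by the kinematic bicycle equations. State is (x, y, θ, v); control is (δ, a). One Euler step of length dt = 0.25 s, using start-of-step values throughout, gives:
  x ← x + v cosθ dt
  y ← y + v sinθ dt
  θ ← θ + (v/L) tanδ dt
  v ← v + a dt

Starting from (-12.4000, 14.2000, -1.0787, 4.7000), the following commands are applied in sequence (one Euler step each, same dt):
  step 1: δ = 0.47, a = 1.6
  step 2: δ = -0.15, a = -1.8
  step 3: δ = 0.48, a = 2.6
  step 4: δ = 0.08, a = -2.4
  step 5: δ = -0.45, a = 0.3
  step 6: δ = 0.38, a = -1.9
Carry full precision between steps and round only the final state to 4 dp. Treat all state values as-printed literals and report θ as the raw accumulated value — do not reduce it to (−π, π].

(-6.9170, 9.6700, -0.4382, 4.3000)

after step 1 (δ=0.47, a=1.6): (-11.844842, 13.164420, -0.705663, 5.100000)
after step 2 (δ=-0.15, a=-1.8): (-10.874335, 12.337534, -0.826098, 4.650000)
after step 3 (δ=0.48, a=2.6): (-10.086451, 11.482756, -0.447842, 5.300000)
after step 4 (δ=0.08, a=-2.4): (-8.892118, 10.909003, -0.381450, 4.700000)
after step 5 (δ=-0.45, a=0.3): (-7.801570, 10.471589, -0.736194, 4.775000)
after step 6 (δ=0.38, a=-1.9): (-6.916966, 9.670019, -0.438195, 4.300000)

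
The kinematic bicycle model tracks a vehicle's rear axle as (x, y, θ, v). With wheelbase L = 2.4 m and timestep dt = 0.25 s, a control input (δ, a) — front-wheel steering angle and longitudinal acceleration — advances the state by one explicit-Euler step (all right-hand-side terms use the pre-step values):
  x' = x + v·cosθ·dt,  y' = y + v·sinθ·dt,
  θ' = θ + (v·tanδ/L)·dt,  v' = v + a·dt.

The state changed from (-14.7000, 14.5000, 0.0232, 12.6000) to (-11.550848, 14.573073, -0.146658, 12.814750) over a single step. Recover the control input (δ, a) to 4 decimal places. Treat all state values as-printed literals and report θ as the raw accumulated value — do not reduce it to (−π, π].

δ = -0.1287, a = 0.8590

a = (v'−v)/dt = (0.214750)/0.25 = 0.8590
Δθ = θ'−θ = -0.169858;  (v·dt/L) = 12.6000·0.25/2.4 = 1.312500
tan δ = Δθ·L/(v·dt) = -0.129416  →  δ = -0.1287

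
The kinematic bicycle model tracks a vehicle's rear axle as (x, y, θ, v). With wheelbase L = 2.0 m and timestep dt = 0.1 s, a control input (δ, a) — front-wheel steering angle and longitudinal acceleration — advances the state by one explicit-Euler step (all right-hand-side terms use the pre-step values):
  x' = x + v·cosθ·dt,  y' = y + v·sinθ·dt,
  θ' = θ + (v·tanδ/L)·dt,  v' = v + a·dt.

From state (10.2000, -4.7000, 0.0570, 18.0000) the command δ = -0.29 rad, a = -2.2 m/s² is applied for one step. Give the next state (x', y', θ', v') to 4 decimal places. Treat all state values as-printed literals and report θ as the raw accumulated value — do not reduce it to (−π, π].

(11.9971, -4.5975, -0.2116, 17.7800)

x' = 10.2000 + 18.0000·cos(0.0570)·0.1 = 11.9971
y' = -4.7000 + 18.0000·sin(0.0570)·0.1 = -4.5975
θ' = 0.0570 + (18.0000/2.0)·tan(-0.29)·0.1 = -0.2116
v' = 18.0000 − 2.2000·0.1 = 17.7800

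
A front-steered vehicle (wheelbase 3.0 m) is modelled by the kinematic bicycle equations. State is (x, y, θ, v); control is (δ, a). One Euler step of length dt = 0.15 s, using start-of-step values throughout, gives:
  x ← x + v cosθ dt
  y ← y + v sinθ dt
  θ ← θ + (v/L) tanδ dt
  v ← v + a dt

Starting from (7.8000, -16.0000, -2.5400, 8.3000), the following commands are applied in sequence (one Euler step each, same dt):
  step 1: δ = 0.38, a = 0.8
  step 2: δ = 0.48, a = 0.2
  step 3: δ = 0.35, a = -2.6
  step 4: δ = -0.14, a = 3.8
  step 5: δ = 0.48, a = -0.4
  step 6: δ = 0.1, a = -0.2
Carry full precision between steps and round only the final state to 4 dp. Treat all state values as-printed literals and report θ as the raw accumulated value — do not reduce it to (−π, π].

after step 1 (δ=0.38, a=0.8): (6.773578, -16.704616, -2.374244, 8.420000)
after step 2 (δ=0.48, a=0.2): (5.864529, -17.581427, -2.155067, 8.450000)
after step 3 (δ=0.35, a=-2.6): (5.165388, -18.638668, -2.000842, 8.060000)
after step 4 (δ=-0.14, a=3.8): (4.661341, -19.737585, -2.057634, 8.630000)
after step 5 (δ=0.48, a=-0.4): (4.055731, -20.881686, -1.832990, 8.570000)
after step 6 (δ=0.1, a=-0.2): (3.722530, -22.123252, -1.789997, 8.540000)

(3.7225, -22.1233, -1.7900, 8.5400)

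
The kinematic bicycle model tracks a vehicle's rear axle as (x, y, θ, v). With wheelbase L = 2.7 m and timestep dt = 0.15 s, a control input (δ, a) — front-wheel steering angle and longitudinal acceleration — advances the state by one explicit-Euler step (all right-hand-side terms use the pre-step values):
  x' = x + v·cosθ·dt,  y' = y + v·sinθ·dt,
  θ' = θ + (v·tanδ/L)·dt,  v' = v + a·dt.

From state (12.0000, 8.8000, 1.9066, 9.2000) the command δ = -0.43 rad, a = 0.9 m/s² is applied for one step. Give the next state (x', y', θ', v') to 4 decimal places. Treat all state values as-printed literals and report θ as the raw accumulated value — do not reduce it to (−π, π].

x' = 12.0000 + 9.2000·cos(1.9066)·0.15 = 11.5453
y' = 8.8000 + 9.2000·sin(1.9066)·0.15 = 10.1029
θ' = 1.9066 + (9.2000/2.7)·tan(-0.43)·0.15 = 1.6722
v' = 9.2000 + 0.9000·0.15 = 9.3350

(11.5453, 10.1029, 1.6722, 9.3350)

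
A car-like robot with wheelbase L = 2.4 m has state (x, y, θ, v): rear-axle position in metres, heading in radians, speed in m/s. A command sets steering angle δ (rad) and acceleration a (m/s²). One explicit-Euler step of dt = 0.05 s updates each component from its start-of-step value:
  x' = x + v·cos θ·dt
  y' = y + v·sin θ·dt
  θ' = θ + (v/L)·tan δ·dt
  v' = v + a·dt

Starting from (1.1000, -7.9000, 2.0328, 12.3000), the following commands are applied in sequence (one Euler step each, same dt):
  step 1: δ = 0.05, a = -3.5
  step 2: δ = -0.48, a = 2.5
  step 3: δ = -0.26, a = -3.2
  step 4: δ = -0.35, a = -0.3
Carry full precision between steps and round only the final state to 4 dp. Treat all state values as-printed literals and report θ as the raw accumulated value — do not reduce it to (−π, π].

(0.1781, -5.6518, 1.7543, 12.0750)

after step 1 (δ=0.05, a=-3.5): (0.825868, -7.349476, 2.045623, 12.125000)
after step 2 (δ=-0.48, a=2.5): (0.548700, -6.810294, 1.914115, 12.250000)
after step 3 (δ=-0.26, a=-3.2): (0.342524, -6.233538, 1.846224, 12.090000)
after step 4 (δ=-0.35, a=-0.3): (0.178126, -5.651822, 1.754282, 12.075000)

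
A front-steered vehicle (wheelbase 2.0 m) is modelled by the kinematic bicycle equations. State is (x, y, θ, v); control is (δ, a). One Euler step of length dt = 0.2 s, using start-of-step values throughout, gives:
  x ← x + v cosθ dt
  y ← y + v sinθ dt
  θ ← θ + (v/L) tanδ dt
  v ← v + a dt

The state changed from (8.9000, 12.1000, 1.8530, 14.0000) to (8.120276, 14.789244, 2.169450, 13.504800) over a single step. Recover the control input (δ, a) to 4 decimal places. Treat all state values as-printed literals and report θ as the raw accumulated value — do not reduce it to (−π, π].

δ = 0.2223, a = -2.4760

a = (v'−v)/dt = (-0.495200)/0.2 = -2.4760
Δθ = θ'−θ = 0.316450;  (v·dt/L) = 14.0000·0.2/2.0 = 1.400000
tan δ = Δθ·L/(v·dt) = 0.226036  →  δ = 0.2223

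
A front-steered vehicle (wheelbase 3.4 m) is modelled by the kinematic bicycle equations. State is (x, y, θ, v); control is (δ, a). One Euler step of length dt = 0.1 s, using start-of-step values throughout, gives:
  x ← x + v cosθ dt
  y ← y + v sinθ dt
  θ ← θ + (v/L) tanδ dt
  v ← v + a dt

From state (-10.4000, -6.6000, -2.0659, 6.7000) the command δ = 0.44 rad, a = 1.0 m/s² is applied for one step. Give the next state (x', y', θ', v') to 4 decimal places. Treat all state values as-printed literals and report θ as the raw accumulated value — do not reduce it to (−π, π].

(-10.7183, -7.1895, -1.9731, 6.8000)

x' = -10.4000 + 6.7000·cos(-2.0659)·0.1 = -10.7183
y' = -6.6000 + 6.7000·sin(-2.0659)·0.1 = -7.1895
θ' = -2.0659 + (6.7000/3.4)·tan(0.44)·0.1 = -1.9731
v' = 6.7000 + 1.0000·0.1 = 6.8000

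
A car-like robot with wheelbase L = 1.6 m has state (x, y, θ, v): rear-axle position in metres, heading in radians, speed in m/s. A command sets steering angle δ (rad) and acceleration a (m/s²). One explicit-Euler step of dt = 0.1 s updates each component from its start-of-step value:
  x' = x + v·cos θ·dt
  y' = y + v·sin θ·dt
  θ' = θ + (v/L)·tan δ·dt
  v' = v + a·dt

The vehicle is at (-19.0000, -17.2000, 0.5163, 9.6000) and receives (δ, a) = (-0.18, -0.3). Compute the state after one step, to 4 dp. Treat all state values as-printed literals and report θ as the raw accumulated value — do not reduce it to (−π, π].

(-18.1651, -16.7261, 0.4071, 9.5700)

x' = -19.0000 + 9.6000·cos(0.5163)·0.1 = -18.1651
y' = -17.2000 + 9.6000·sin(0.5163)·0.1 = -16.7261
θ' = 0.5163 + (9.6000/1.6)·tan(-0.18)·0.1 = 0.4071
v' = 9.6000 − 0.3000·0.1 = 9.5700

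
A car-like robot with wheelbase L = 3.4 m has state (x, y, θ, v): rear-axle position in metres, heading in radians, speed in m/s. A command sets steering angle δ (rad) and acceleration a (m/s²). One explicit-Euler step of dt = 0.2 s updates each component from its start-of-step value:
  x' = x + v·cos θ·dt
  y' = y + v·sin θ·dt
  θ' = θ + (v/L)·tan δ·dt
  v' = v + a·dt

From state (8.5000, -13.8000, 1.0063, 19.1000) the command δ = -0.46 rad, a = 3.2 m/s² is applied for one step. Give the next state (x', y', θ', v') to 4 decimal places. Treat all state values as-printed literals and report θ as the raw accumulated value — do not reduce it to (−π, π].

(10.5437, -10.5726, 0.4496, 19.7400)

x' = 8.5000 + 19.1000·cos(1.0063)·0.2 = 10.5437
y' = -13.8000 + 19.1000·sin(1.0063)·0.2 = -10.5726
θ' = 1.0063 + (19.1000/3.4)·tan(-0.46)·0.2 = 0.4496
v' = 19.1000 + 3.2000·0.2 = 19.7400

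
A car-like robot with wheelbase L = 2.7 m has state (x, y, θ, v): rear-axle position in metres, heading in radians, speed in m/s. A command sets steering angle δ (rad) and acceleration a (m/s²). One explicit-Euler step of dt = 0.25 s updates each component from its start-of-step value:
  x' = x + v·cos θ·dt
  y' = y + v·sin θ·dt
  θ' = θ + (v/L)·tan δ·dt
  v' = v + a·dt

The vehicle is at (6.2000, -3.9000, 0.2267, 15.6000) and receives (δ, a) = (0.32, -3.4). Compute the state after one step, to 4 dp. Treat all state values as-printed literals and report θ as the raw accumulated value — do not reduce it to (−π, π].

x' = 6.2000 + 15.6000·cos(0.2267)·0.25 = 10.0002
y' = -3.9000 + 15.6000·sin(0.2267)·0.25 = -3.0234
θ' = 0.2267 + (15.6000/2.7)·tan(0.32)·0.25 = 0.7054
v' = 15.6000 − 3.4000·0.25 = 14.7500

(10.0002, -3.0234, 0.7054, 14.7500)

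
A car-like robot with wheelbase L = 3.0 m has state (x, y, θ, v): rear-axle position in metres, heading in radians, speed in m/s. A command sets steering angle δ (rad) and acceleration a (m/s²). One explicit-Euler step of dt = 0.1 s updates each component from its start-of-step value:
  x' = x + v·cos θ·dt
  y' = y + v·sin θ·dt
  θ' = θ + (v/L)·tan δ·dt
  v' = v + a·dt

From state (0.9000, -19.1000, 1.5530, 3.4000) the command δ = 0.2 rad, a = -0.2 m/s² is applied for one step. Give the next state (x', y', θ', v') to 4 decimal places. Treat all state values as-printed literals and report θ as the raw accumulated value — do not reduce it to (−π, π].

x' = 0.9000 + 3.4000·cos(1.5530)·0.1 = 0.9061
y' = -19.1000 + 3.4000·sin(1.5530)·0.1 = -18.7601
θ' = 1.5530 + (3.4000/3.0)·tan(0.2)·0.1 = 1.5760
v' = 3.4000 − 0.2000·0.1 = 3.3800

(0.9061, -18.7601, 1.5760, 3.3800)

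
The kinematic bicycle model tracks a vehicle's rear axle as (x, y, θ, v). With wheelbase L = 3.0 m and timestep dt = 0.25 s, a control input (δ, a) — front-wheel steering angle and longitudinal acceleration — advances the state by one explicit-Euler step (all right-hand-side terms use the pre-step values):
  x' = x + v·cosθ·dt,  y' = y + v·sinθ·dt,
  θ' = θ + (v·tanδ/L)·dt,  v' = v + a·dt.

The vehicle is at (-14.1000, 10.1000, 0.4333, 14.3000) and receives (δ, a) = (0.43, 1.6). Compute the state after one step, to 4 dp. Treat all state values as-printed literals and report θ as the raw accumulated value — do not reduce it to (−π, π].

(-10.8554, 11.6010, 0.9798, 14.7000)

x' = -14.1000 + 14.3000·cos(0.4333)·0.25 = -10.8554
y' = 10.1000 + 14.3000·sin(0.4333)·0.25 = 11.6010
θ' = 0.4333 + (14.3000/3.0)·tan(0.43)·0.25 = 0.9798
v' = 14.3000 + 1.6000·0.25 = 14.7000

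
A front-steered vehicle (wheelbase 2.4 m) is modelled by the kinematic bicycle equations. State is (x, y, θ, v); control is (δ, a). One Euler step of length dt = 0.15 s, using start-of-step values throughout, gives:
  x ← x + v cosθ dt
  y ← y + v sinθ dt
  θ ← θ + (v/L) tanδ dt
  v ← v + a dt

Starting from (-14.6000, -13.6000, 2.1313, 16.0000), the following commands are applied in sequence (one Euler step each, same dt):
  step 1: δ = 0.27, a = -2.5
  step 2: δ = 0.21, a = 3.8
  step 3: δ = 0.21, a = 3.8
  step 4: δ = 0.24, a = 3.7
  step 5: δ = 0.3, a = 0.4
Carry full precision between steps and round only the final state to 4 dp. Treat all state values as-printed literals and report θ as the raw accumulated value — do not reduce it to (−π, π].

(-24.7079, -7.8752, 3.4232, 17.3800)

after step 1 (δ=0.27, a=-2.5): (-15.875871, -11.567230, 2.408058, 15.625000)
after step 2 (δ=0.21, a=3.8): (-17.616838, -9.998091, 2.616205, 16.195000)
after step 3 (δ=0.21, a=3.8): (-19.718454, -8.779705, 2.831945, 16.765000)
after step 4 (δ=0.24, a=3.7): (-22.113605, -8.013403, 3.088362, 17.320000)
after step 5 (δ=0.3, a=0.4): (-24.707926, -7.875176, 3.423219, 17.380000)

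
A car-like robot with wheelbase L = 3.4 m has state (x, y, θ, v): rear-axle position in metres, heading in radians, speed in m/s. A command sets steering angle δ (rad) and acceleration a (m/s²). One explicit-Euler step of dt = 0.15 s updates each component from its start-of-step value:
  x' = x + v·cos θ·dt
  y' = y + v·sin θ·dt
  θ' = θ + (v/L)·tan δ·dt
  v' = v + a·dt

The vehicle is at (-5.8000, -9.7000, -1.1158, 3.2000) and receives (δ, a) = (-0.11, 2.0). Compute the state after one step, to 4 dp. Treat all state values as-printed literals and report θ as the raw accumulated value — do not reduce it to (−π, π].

(-5.5891, -10.1312, -1.1314, 3.5000)

x' = -5.8000 + 3.2000·cos(-1.1158)·0.15 = -5.5891
y' = -9.7000 + 3.2000·sin(-1.1158)·0.15 = -10.1312
θ' = -1.1158 + (3.2000/3.4)·tan(-0.11)·0.15 = -1.1314
v' = 3.2000 + 2.0000·0.15 = 3.5000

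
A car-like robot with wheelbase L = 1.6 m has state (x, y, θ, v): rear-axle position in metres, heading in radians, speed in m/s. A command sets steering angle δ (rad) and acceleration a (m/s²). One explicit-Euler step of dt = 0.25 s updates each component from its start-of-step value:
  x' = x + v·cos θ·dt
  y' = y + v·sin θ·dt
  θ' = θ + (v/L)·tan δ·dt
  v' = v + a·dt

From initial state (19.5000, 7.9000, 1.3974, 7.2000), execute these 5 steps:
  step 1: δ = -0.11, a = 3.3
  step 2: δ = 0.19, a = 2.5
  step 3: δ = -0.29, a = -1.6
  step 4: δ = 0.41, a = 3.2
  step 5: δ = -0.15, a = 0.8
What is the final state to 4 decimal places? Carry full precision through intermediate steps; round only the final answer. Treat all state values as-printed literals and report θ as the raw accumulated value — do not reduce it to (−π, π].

after step 1 (δ=-0.11, a=3.3): (19.810552, 9.673008, 1.273148, 8.025000)
after step 2 (δ=0.19, a=2.5): (20.398929, 11.591041, 1.514299, 8.650000)
after step 3 (δ=-0.29, a=-1.6): (20.521039, 13.750091, 1.110976, 8.250000)
after step 4 (δ=0.41, a=3.2): (21.436350, 15.598364, 1.671243, 9.050000)
after step 5 (δ=-0.15, a=0.8): (21.209472, 17.849459, 1.457528, 9.250000)

(21.2095, 17.8495, 1.4575, 9.2500)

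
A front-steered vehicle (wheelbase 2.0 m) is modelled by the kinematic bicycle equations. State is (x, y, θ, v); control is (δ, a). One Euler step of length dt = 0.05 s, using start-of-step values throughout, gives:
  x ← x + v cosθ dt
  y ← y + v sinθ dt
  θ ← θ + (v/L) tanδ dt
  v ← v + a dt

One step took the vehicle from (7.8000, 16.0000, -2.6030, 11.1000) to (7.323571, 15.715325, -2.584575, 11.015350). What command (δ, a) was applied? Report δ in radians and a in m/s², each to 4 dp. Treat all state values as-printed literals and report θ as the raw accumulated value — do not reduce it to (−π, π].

a = (v'−v)/dt = (-0.084650)/0.05 = -1.6930
Δθ = θ'−θ = 0.018425;  (v·dt/L) = 11.1000·0.05/2.0 = 0.277500
tan δ = Δθ·L/(v·dt) = 0.066396  →  δ = 0.0663

δ = 0.0663, a = -1.6930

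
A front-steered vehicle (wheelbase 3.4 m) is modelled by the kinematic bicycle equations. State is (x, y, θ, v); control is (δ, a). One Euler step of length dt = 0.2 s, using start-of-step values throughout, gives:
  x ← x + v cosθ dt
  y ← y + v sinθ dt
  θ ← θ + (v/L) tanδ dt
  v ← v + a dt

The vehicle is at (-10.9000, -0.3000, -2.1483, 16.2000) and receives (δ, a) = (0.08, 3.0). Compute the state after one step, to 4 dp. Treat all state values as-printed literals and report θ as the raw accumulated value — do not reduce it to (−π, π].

(-12.6688, -3.0146, -2.0719, 16.8000)

x' = -10.9000 + 16.2000·cos(-2.1483)·0.2 = -12.6688
y' = -0.3000 + 16.2000·sin(-2.1483)·0.2 = -3.0146
θ' = -2.1483 + (16.2000/3.4)·tan(0.08)·0.2 = -2.0719
v' = 16.2000 + 3.0000·0.2 = 16.8000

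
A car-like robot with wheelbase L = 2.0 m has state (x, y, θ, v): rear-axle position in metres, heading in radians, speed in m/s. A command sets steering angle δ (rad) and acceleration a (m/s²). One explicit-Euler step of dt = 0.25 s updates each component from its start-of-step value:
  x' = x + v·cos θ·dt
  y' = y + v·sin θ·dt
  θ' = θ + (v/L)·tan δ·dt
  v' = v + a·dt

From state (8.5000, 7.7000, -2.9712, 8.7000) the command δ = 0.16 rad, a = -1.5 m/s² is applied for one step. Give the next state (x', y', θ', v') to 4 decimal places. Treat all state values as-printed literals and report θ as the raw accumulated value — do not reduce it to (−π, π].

x' = 8.5000 + 8.7000·cos(-2.9712)·0.25 = 6.3565
y' = 7.7000 + 8.7000·sin(-2.9712)·0.25 = 7.3312
θ' = -2.9712 + (8.7000/2.0)·tan(0.16)·0.25 = -2.7957
v' = 8.7000 − 1.5000·0.25 = 8.3250

(6.3565, 7.3312, -2.7957, 8.3250)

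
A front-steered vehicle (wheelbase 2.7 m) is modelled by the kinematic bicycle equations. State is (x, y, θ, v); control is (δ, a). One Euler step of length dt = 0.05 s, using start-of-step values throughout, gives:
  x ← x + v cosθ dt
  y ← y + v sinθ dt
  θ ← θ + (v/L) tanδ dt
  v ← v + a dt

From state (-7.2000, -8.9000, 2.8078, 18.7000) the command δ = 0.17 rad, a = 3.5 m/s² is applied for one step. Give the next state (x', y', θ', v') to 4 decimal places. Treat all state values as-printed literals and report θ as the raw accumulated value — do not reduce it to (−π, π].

x' = -7.2000 + 18.7000·cos(2.8078)·0.05 = -8.0834
y' = -8.9000 + 18.7000·sin(2.8078)·0.05 = -8.5937
θ' = 2.8078 + (18.7000/2.7)·tan(0.17)·0.05 = 2.8672
v' = 18.7000 + 3.5000·0.05 = 18.8750

(-8.0834, -8.5937, 2.8672, 18.8750)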